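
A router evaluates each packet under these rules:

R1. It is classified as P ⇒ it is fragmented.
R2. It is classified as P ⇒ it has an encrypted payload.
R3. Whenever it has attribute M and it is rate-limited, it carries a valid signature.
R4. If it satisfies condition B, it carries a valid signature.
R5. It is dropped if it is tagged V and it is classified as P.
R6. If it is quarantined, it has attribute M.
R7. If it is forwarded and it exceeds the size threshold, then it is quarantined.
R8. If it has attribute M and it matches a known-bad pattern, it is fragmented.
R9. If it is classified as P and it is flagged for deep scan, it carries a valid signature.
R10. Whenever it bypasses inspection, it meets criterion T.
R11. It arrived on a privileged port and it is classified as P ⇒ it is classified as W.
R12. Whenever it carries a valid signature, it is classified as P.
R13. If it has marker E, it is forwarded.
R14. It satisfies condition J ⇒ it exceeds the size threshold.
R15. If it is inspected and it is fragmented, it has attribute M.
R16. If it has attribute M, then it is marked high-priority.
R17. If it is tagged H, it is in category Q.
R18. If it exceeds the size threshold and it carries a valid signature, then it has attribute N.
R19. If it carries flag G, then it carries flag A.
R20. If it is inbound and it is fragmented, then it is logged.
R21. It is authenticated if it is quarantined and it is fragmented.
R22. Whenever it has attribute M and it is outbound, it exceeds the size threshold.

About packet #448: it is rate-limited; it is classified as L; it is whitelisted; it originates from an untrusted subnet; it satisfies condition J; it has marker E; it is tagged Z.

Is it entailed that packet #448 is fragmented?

Yes

By R13 (it has marker E): it is forwarded.
By R14 (it satisfies condition J): it exceeds the size threshold.
By R7 (it is forwarded, it exceeds the size threshold): it is quarantined.
By R6 (it is quarantined): it has attribute M.
By R3 (it has attribute M, it is rate-limited): it carries a valid signature.
By R12 (it carries a valid signature): it is classified as P.
By R1 (it is classified as P): it is fragmented.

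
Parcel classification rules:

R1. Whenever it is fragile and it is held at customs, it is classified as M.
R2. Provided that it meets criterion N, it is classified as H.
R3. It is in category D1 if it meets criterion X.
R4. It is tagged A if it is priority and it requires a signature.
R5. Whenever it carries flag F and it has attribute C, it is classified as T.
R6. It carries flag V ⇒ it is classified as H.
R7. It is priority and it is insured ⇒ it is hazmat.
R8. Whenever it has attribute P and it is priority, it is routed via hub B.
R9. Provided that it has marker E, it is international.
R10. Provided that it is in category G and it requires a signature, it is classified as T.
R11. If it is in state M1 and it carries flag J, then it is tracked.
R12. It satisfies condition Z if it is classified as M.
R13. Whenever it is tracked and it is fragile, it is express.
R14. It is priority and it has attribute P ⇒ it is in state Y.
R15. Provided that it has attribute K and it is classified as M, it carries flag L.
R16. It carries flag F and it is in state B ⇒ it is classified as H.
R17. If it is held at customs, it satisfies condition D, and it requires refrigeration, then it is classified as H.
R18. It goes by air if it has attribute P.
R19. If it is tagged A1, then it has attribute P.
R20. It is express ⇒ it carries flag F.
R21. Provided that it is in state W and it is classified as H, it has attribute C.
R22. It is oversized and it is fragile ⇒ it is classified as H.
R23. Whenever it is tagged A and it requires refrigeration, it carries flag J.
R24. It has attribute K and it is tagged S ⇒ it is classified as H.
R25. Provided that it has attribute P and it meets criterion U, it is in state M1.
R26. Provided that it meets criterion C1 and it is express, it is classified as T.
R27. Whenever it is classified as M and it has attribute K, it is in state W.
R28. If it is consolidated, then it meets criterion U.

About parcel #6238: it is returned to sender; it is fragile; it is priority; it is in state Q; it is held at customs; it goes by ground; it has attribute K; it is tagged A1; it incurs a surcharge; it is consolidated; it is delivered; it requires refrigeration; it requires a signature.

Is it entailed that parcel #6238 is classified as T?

Forward chaining from the given facts derives: is classified as M, is tagged A, satisfies condition Z, carries flag L, has attribute P, carries flag J, is in state W, meets criterion U, is routed via hub B, is in state Y, goes by air, is in state M1, is tracked, is express, carries flag F.
Rules concluding "it is classified as T": R5 needs "it has attribute C"; R10 needs "it is in category G"; R26 needs "it meets criterion C1" — none of these are established.

No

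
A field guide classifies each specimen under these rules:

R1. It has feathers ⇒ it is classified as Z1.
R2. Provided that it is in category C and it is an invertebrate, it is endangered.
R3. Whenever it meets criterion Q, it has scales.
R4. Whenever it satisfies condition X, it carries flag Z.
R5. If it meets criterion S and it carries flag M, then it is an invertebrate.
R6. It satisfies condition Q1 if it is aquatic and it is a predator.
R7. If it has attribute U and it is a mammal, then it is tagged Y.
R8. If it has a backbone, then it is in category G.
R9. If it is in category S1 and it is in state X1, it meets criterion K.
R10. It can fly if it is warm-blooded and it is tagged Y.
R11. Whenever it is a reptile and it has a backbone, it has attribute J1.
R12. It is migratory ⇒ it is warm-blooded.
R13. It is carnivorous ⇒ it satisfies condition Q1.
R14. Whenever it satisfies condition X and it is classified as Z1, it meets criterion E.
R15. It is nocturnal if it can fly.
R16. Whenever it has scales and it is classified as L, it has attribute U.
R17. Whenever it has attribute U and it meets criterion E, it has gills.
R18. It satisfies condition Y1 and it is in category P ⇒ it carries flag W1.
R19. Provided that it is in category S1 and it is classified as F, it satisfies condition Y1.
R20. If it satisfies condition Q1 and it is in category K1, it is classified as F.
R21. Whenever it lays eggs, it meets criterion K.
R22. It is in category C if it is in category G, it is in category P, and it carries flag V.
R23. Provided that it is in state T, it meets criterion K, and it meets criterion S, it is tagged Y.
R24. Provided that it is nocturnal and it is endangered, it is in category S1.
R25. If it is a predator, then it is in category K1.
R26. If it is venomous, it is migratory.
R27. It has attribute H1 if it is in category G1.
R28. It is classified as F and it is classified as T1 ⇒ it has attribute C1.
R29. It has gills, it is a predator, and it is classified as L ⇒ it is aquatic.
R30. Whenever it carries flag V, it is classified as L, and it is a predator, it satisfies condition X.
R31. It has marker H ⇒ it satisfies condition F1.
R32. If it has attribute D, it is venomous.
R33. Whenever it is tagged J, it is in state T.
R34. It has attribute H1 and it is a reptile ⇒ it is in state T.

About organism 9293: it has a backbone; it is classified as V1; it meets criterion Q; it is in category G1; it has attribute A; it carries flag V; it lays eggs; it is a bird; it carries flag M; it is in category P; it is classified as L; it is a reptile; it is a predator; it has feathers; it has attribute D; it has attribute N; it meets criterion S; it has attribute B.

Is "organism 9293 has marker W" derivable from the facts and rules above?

No

Forward chaining from the given facts derives: is classified as Z1, has scales, is an invertebrate, is in category G, has attribute J1, has attribute U, meets criterion K, is in category C, is in category K1, has attribute H1, satisfies condition X, is venomous, is in state T, is endangered, carries flag Z, meets criterion E, has gills, is tagged Y, is migratory, is aquatic, satisfies condition Q1, is warm-blooded, is classified as F, can fly, is nocturnal, is in category S1, satisfies condition Y1, carries flag W1.
No rule has "it has marker W" as its conclusion, and it is not among the given facts.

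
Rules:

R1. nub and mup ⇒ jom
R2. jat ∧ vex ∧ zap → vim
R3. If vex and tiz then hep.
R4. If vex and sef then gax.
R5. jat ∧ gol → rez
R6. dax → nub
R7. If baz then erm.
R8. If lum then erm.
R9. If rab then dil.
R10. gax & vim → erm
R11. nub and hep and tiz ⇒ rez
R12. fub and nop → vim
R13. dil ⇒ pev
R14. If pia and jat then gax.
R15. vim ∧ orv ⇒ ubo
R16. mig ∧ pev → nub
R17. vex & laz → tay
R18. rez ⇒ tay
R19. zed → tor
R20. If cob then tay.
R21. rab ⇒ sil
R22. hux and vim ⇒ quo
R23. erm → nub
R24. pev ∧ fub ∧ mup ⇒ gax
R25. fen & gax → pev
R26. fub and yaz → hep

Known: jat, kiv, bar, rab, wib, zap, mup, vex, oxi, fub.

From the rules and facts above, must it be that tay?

Forward chaining from the given facts derives: vim, dil, pev, sil, gax, erm, nub, jom.
Rules concluding tay: R17 needs laz; R18 needs rez; R20 needs cob — none of these are established.

No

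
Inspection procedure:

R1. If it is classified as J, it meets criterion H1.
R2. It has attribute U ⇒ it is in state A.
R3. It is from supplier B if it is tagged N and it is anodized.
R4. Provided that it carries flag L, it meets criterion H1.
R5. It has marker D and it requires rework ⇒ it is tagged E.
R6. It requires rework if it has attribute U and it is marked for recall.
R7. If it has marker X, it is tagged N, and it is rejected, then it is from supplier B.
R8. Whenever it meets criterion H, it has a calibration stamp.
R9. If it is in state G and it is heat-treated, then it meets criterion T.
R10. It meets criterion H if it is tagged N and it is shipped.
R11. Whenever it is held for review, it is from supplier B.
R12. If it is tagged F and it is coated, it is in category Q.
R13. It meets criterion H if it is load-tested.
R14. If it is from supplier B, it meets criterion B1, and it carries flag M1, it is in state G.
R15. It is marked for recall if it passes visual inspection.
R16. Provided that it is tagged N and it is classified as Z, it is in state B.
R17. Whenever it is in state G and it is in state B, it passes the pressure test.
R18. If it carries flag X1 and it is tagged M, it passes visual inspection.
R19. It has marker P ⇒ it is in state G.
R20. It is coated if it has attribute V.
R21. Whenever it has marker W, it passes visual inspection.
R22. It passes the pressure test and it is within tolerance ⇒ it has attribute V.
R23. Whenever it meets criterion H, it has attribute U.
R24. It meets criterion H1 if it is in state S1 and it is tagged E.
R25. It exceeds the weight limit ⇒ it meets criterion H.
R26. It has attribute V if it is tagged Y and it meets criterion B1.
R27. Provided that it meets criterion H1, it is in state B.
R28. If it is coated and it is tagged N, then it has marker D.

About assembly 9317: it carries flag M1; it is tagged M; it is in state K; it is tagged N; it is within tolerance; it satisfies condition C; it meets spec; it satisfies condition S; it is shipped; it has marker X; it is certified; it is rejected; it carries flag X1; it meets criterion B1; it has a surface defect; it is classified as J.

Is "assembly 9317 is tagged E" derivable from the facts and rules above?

Yes

By R1 (it is classified as J): it meets criterion H1.
By R7 (it has marker X, it is tagged N, it is rejected): it is from supplier B.
By R10 (it is tagged N, it is shipped): it meets criterion H.
By R14 (it is from supplier B, it meets criterion B1, it carries flag M1): it is in state G.
By R18 (it carries flag X1, it is tagged M): it passes visual inspection.
By R23 (it meets criterion H): it has attribute U.
By R27 (it meets criterion H1): it is in state B.
By R15 (it passes visual inspection): it is marked for recall.
By R17 (it is in state G, it is in state B): it passes the pressure test.
By R22 (it passes the pressure test, it is within tolerance): it has attribute V.
By R6 (it has attribute U, it is marked for recall): it requires rework.
By R20 (it has attribute V): it is coated.
By R28 (it is coated, it is tagged N): it has marker D.
By R5 (it has marker D, it requires rework): it is tagged E.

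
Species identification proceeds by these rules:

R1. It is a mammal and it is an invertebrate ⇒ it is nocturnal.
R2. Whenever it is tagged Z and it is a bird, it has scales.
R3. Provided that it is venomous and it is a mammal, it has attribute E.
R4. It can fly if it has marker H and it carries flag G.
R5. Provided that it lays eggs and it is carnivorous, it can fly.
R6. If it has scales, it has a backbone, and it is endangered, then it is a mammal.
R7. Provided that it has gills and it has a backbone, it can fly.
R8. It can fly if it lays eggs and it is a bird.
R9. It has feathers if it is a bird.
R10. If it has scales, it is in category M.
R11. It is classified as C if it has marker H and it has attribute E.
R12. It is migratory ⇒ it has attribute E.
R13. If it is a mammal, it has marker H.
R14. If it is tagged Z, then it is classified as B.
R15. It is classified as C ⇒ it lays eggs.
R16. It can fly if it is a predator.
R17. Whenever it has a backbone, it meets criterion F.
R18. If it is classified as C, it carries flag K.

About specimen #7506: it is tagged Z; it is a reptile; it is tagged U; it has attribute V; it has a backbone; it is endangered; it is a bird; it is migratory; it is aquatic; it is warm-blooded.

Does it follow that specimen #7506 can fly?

Yes

By R2 (it is tagged Z, it is a bird): it has scales.
By R6 (it has scales, it has a backbone, it is endangered): it is a mammal.
By R12 (it is migratory): it has attribute E.
By R13 (it is a mammal): it has marker H.
By R11 (it has marker H, it has attribute E): it is classified as C.
By R15 (it is classified as C): it lays eggs.
By R8 (it lays eggs, it is a bird): it can fly.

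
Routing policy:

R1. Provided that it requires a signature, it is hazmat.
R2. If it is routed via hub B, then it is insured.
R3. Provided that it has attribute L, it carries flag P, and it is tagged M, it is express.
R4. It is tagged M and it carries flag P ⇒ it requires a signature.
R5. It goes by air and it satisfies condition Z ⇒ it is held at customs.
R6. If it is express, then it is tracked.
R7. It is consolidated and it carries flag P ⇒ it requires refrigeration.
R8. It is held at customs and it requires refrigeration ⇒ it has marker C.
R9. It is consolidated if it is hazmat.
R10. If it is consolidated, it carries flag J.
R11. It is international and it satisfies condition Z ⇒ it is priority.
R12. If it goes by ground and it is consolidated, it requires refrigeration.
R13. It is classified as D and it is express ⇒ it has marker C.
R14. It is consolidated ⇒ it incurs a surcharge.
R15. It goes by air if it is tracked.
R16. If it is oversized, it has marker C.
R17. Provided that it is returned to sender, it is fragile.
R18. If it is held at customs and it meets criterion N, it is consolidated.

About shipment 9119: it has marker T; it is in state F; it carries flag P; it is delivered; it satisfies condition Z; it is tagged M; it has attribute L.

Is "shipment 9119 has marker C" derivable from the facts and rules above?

Yes

By R3 (it has attribute L, it carries flag P, it is tagged M): it is express.
By R4 (it is tagged M, it carries flag P): it requires a signature.
By R6 (it is express): it is tracked.
By R15 (it is tracked): it goes by air.
By R1 (it requires a signature): it is hazmat.
By R5 (it goes by air, it satisfies condition Z): it is held at customs.
By R9 (it is hazmat): it is consolidated.
By R7 (it is consolidated, it carries flag P): it requires refrigeration.
By R8 (it is held at customs, it requires refrigeration): it has marker C.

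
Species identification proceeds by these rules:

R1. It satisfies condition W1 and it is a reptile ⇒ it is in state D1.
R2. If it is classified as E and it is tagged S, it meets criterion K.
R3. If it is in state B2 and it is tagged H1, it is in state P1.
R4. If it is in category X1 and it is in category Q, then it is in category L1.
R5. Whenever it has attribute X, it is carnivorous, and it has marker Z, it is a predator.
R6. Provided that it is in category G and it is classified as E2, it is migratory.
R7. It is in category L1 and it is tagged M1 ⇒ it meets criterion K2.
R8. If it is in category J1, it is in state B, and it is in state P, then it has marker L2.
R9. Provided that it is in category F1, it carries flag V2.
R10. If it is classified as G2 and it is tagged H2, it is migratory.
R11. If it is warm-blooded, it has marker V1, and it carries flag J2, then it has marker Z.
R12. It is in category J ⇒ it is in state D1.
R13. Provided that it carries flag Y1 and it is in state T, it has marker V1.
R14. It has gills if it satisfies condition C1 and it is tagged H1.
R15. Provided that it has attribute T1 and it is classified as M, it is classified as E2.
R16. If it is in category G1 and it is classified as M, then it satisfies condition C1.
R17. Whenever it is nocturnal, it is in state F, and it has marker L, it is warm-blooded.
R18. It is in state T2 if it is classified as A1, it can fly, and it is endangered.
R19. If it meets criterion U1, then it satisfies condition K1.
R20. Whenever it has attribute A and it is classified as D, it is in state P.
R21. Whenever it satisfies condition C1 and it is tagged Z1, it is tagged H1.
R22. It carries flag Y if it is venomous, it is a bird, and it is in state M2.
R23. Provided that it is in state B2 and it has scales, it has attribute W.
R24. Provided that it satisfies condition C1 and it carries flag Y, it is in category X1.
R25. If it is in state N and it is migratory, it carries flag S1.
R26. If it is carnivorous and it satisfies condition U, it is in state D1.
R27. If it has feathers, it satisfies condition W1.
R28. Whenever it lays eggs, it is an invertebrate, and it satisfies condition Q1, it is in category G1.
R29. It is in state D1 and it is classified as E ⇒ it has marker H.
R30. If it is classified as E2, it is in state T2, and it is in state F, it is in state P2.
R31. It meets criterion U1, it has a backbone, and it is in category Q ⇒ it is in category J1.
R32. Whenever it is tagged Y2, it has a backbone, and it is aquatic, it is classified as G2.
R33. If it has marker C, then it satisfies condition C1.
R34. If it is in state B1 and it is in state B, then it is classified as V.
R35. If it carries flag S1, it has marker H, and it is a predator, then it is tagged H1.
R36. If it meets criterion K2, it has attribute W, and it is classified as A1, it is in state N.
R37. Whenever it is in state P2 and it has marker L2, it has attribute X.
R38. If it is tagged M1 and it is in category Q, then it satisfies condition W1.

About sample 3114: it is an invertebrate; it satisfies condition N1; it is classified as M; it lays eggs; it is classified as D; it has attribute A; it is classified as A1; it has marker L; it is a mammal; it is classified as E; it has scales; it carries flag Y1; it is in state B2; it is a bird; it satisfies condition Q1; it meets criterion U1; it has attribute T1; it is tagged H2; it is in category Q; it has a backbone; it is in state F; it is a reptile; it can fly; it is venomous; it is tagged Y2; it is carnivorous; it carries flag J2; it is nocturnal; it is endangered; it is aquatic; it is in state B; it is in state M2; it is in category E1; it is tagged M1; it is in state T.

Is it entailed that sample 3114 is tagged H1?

Yes

By R13 (it carries flag Y1, it is in state T): it has marker V1.
By R15 (it has attribute T1, it is classified as M): it is classified as E2.
By R17 (it is nocturnal, it is in state F, it has marker L): it is warm-blooded.
By R18 (it is classified as A1, it can fly, it is endangered): it is in state T2.
By R20 (it has attribute A, it is classified as D): it is in state P.
By R22 (it is venomous, it is a bird, it is in state M2): it carries flag Y.
By R23 (it is in state B2, it has scales): it has attribute W.
By R28 (it lays eggs, it is an invertebrate, it satisfies condition Q1): it is in category G1.
By R30 (it is classified as E2, it is in state T2, it is in state F): it is in state P2.
By R31 (it meets criterion U1, it has a backbone, it is in category Q): it is in category J1.
By R32 (it is tagged Y2, it has a backbone, it is aquatic): it is classified as G2.
By R38 (it is tagged M1, it is in category Q): it satisfies condition W1.
By R1 (it satisfies condition W1, it is a reptile): it is in state D1.
By R8 (it is in category J1, it is in state B, it is in state P): it has marker L2.
By R10 (it is classified as G2, it is tagged H2): it is migratory.
By R11 (it is warm-blooded, it has marker V1, it carries flag J2): it has marker Z.
By R16 (it is in category G1, it is classified as M): it satisfies condition C1.
By R24 (it satisfies condition C1, it carries flag Y): it is in category X1.
By R29 (it is in state D1, it is classified as E): it has marker H.
By R37 (it is in state P2, it has marker L2): it has attribute X.
By R4 (it is in category X1, it is in category Q): it is in category L1.
By R5 (it has attribute X, it is carnivorous, it has marker Z): it is a predator.
By R7 (it is in category L1, it is tagged M1): it meets criterion K2.
By R36 (it meets criterion K2, it has attribute W, it is classified as A1): it is in state N.
By R25 (it is in state N, it is migratory): it carries flag S1.
By R35 (it carries flag S1, it has marker H, it is a predator): it is tagged H1.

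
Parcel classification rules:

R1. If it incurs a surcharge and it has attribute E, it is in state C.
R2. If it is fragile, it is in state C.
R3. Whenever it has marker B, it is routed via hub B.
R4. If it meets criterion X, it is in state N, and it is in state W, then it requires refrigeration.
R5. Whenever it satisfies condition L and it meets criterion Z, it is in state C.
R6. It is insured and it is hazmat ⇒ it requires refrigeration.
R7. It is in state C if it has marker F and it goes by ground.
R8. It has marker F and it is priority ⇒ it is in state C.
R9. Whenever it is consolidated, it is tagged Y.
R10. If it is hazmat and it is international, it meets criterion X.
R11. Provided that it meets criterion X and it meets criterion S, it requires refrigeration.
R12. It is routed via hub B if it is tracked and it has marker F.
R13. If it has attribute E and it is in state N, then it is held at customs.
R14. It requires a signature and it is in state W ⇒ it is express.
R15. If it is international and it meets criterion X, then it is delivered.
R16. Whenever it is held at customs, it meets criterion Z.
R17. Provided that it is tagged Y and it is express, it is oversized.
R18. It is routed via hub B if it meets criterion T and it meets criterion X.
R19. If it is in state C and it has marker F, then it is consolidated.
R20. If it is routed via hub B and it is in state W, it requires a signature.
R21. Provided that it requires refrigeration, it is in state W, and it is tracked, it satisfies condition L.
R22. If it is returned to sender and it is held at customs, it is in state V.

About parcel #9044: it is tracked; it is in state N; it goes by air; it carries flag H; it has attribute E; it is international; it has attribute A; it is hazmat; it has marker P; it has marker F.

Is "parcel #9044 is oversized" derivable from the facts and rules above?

Forward chaining from the given facts derives: meets criterion X, is routed via hub B, is held at customs, is delivered, meets criterion Z.
The only rule concluding "it is oversized" is R17, which needs "it is tagged Y"; that is never established.

No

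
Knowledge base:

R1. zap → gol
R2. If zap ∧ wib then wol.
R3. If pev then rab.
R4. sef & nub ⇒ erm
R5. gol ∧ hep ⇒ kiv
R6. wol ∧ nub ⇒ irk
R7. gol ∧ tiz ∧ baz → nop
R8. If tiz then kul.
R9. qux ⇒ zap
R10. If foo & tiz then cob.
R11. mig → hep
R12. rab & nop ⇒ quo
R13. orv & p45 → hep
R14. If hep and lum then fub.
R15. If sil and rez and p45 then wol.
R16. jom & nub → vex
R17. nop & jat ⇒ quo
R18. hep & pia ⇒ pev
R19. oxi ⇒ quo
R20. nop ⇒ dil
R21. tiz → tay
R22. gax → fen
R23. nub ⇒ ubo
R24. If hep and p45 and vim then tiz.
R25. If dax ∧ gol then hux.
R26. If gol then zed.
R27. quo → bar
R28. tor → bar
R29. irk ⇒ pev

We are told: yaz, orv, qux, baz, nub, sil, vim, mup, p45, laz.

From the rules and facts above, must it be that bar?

No

Forward chaining from the given facts derives: zap, hep, ubo, tiz, gol, kiv, nop, kul, dil, tay, zed.
Rules concluding bar: R27 needs quo; R28 needs tor — none of these are established.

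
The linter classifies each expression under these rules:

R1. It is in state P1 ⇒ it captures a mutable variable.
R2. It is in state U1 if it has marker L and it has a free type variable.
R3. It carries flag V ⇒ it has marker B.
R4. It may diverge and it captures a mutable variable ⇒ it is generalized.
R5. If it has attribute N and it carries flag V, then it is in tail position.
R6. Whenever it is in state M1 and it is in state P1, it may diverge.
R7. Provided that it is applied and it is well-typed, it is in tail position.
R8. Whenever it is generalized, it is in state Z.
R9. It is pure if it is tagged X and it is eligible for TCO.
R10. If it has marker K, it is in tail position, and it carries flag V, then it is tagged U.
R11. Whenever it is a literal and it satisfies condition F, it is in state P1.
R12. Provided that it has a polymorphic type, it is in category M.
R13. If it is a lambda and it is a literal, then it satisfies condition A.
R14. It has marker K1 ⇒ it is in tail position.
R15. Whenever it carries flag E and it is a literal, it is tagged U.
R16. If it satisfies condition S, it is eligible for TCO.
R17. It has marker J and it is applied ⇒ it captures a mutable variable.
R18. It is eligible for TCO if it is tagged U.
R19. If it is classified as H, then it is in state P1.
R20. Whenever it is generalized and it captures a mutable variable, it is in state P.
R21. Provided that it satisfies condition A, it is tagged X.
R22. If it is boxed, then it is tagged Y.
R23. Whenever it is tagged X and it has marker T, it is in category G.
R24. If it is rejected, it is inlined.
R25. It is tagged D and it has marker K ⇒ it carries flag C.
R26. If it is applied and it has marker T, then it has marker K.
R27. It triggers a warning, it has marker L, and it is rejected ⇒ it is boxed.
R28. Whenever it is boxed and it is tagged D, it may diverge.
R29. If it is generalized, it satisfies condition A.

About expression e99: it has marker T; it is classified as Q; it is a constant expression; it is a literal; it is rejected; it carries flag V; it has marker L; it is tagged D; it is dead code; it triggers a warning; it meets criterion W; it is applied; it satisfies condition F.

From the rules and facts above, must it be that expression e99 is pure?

Forward chaining from the given facts derives: has marker B, is in state P1, is inlined, has marker K, is boxed, may diverge, captures a mutable variable, is generalized, is in state Z, is in state P, is tagged Y, carries flag C, satisfies condition A, is tagged X, is in category G.
The only rule concluding "it is pure" is R9, which needs "it is eligible for TCO"; that is never established.

No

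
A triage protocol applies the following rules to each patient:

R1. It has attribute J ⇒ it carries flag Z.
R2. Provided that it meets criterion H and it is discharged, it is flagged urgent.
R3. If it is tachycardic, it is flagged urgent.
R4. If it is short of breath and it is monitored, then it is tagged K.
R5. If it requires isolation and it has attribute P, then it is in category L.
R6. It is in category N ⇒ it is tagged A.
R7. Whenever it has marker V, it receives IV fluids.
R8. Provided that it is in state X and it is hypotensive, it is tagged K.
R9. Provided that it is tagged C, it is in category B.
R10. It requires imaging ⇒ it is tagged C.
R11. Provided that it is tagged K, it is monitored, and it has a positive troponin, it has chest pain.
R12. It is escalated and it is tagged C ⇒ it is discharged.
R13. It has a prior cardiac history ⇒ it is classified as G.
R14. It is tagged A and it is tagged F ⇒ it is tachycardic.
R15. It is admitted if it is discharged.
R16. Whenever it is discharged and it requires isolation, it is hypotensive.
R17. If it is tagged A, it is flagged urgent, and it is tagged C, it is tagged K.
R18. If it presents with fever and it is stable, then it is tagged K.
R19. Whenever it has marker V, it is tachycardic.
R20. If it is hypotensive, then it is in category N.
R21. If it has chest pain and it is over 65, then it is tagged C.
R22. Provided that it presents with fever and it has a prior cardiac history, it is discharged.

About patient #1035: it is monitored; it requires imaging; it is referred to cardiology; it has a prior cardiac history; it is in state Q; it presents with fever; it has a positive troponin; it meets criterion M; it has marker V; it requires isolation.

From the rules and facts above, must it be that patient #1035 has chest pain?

By R10 (it requires imaging): it is tagged C.
By R19 (it has marker V): it is tachycardic.
By R22 (it presents with fever, it has a prior cardiac history): it is discharged.
By R3 (it is tachycardic): it is flagged urgent.
By R16 (it is discharged, it requires isolation): it is hypotensive.
By R20 (it is hypotensive): it is in category N.
By R6 (it is in category N): it is tagged A.
By R17 (it is tagged A, it is flagged urgent, it is tagged C): it is tagged K.
By R11 (it is tagged K, it is monitored, it has a positive troponin): it has chest pain.

Yes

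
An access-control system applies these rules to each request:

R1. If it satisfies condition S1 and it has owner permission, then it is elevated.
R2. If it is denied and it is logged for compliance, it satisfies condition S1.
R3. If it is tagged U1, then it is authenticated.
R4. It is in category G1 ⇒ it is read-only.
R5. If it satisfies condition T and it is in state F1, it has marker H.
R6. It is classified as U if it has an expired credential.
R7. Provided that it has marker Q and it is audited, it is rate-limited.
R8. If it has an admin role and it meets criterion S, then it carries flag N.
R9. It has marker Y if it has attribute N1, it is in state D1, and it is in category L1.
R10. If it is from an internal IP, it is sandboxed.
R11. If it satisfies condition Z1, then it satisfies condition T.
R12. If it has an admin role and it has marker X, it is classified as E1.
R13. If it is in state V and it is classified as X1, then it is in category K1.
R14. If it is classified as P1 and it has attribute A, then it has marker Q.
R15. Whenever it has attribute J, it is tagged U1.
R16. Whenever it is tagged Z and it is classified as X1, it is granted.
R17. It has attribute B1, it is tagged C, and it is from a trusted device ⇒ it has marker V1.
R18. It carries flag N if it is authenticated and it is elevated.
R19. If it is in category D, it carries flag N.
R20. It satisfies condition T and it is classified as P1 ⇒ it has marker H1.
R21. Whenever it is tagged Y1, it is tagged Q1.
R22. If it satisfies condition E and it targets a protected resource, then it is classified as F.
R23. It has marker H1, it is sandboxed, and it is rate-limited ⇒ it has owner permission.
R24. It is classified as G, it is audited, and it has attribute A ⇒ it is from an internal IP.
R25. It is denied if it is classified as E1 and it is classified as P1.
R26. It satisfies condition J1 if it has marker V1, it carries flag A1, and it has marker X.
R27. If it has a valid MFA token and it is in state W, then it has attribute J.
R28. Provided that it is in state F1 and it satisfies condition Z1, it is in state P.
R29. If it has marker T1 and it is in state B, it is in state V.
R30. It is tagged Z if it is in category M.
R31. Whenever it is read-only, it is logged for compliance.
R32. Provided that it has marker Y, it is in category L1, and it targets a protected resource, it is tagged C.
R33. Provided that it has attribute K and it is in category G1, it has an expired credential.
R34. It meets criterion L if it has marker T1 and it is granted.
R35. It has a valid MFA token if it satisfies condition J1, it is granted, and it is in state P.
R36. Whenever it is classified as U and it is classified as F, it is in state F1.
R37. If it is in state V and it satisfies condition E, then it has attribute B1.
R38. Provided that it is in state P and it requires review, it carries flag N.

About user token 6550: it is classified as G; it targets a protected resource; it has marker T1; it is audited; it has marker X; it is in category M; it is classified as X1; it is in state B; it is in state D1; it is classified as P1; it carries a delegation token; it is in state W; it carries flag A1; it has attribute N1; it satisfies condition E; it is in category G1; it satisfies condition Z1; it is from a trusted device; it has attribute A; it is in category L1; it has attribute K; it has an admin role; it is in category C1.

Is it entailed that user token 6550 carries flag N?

By R4 (it is in category G1): it is read-only.
By R9 (it has attribute N1, it is in state D1, it is in category L1): it has marker Y.
By R11 (it satisfies condition Z1): it satisfies condition T.
By R12 (it has an admin role, it has marker X): it is classified as E1.
By R14 (it is classified as P1, it has attribute A): it has marker Q.
By R20 (it satisfies condition T, it is classified as P1): it has marker H1.
By R22 (it satisfies condition E, it targets a protected resource): it is classified as F.
By R24 (it is classified as G, it is audited, it has attribute A): it is from an internal IP.
By R25 (it is classified as E1, it is classified as P1): it is denied.
By R29 (it has marker T1, it is in state B): it is in state V.
By R30 (it is in category M): it is tagged Z.
By R31 (it is read-only): it is logged for compliance.
By R32 (it has marker Y, it is in category L1, it targets a protected resource): it is tagged C.
By R33 (it has attribute K, it is in category G1): it has an expired credential.
By R37 (it is in state V, it satisfies condition E): it has attribute B1.
By R2 (it is denied, it is logged for compliance): it satisfies condition S1.
By R6 (it has an expired credential): it is classified as U.
By R7 (it has marker Q, it is audited): it is rate-limited.
By R10 (it is from an internal IP): it is sandboxed.
By R16 (it is tagged Z, it is classified as X1): it is granted.
By R17 (it has attribute B1, it is tagged C, it is from a trusted device): it has marker V1.
By R23 (it has marker H1, it is sandboxed, it is rate-limited): it has owner permission.
By R26 (it has marker V1, it carries flag A1, it has marker X): it satisfies condition J1.
By R36 (it is classified as U, it is classified as F): it is in state F1.
By R1 (it satisfies condition S1, it has owner permission): it is elevated.
By R28 (it is in state F1, it satisfies condition Z1): it is in state P.
By R35 (it satisfies condition J1, it is granted, it is in state P): it has a valid MFA token.
By R27 (it has a valid MFA token, it is in state W): it has attribute J.
By R15 (it has attribute J): it is tagged U1.
By R3 (it is tagged U1): it is authenticated.
By R18 (it is authenticated, it is elevated): it carries flag N.

Yes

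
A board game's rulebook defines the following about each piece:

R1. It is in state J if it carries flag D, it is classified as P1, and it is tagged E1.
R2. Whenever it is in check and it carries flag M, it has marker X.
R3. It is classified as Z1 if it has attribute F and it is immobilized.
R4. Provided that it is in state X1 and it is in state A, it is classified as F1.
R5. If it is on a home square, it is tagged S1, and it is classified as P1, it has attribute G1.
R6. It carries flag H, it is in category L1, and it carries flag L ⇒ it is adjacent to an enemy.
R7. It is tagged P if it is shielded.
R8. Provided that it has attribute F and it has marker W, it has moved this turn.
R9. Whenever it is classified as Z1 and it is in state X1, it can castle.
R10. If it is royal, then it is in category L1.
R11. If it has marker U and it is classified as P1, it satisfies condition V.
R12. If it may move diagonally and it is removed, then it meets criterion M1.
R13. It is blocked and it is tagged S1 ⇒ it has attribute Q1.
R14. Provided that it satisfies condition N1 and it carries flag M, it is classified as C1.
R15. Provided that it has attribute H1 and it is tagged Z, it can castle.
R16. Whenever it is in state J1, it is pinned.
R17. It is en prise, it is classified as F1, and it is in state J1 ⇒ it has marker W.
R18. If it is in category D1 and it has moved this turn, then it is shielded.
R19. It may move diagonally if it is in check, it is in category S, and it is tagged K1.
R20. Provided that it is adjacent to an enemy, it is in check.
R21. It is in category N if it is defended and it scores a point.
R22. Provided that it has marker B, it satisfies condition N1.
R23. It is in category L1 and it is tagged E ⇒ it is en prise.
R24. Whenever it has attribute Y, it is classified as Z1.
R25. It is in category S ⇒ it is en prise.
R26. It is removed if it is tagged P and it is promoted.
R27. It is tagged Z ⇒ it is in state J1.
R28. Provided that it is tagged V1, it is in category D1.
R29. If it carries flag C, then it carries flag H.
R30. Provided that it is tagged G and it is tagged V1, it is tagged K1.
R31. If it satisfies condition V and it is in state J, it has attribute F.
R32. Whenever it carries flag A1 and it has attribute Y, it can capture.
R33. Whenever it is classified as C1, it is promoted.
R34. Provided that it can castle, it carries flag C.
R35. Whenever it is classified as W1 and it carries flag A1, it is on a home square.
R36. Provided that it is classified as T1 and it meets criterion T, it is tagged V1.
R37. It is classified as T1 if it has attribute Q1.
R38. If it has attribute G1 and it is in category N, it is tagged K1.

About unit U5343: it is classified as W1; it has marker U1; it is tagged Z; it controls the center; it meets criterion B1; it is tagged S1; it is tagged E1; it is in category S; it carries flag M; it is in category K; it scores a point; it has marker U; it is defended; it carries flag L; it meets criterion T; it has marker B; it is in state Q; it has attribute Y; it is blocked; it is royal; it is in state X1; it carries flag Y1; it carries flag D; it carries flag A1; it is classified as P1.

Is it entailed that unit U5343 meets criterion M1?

Forward chaining from the given facts derives: is in state J, is in category L1, satisfies condition V, has attribute Q1, is in category N, satisfies condition N1, is classified as Z1, is en prise, is in state J1, has attribute F, can capture, is on a home square, is classified as T1, has attribute G1, can castle, is classified as C1, is pinned, is promoted, carries flag C, is tagged V1, is tagged K1, is in category D1, carries flag H, is adjacent to an enemy, is in check, has marker X, may move diagonally.
The only rule concluding "it meets criterion M1" is R12, which needs "it is removed"; that is never established.

No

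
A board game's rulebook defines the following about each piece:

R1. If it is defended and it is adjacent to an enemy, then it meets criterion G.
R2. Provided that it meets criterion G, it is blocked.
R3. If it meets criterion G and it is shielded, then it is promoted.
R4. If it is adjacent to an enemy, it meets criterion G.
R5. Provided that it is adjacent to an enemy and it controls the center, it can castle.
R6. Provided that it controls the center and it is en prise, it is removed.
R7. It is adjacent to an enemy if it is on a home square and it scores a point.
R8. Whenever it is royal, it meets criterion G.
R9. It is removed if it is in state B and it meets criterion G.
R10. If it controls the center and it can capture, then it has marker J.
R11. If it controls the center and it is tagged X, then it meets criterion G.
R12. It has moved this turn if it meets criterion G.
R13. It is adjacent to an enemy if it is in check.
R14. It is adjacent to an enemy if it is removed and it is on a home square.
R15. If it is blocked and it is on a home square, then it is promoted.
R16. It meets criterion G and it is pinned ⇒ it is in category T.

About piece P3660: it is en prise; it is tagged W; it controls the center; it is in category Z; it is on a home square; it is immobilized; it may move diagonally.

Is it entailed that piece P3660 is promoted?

Yes

By R6 (it controls the center, it is en prise): it is removed.
By R14 (it is removed, it is on a home square): it is adjacent to an enemy.
By R4 (it is adjacent to an enemy): it meets criterion G.
By R2 (it meets criterion G): it is blocked.
By R15 (it is blocked, it is on a home square): it is promoted.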